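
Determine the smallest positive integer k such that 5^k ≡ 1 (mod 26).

Since 5 ∈ (Z/26Z)^×, its order divides φ(26) = φ(2)·φ(13) = 1·12 = 12 = 2^2 · 3.
Divisors of 12: 1, 2, 3, 4, 6, 12.
Compute 5^d (mod 26) for the divisors d until we hit 1:
5^1 ≡ 5
5^2 ≡ 25
5^3 ≡ 21
5^4 ≡ 1
Therefore the multiplicative order of 5 modulo 26 is 4.

4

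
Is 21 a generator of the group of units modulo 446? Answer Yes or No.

φ(446) = φ(2)·φ(223) = 1·222 = 222 = 2 · 3 · 37.
Test 21^(222/q) mod 446 for each prime factor q of 222:
21^111 ≡ 445 (mod 446)  [q = 2: ≢ 1 ✓]
21^74 ≡ 183 (mod 446)  [q = 3: ≢ 1 ✓]
21^6 ≡ 321 (mod 446)  [q = 37: ≢ 1 ✓]
None equal 1, so ord_446(21) = 222: 21 is a primitive root.

Yes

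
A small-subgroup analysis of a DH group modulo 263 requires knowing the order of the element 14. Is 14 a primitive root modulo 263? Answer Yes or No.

Yes

φ(263) = 263 − 1 = 262 = 2 · 131.
Test 14^(262/q) mod 263 for each prime factor q of 262:
14^131 ≡ 262 (mod 263)  [q = 2: ≢ 1 ✓]
14^2 ≡ 196 (mod 263)  [q = 131: ≢ 1 ✓]
Every test exponent gives a nontrivial residue, hence 14 generates the full group.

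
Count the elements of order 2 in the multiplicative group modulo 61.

φ(61) = 61 − 1 = 60 = 2^2 · 3 · 5.
(Z/61Z)^× is cyclic (|G| = 60); a cyclic group of order m has exactly φ(d) elements of each order d | m, and none otherwise.
2 | 60, and φ(2) = 2 − 1 = 1.

1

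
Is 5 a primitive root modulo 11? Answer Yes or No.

φ(11) = 11 − 1 = 10 = 2 · 5.
5 is a primitive root mod 11 iff 5^(φ(11)/q) ≢ 1 for every prime q | φ(11), i.e. q ∈ {2, 5}.
5^5 ≡ 1 (mod 11)  [q = 2: ≡ 1 ✗]
5^2 ≡ 3 (mod 11)  [q = 5: ≢ 1 ✓]
The check at q = 2 fails, so 5 generates a proper subgroup.

No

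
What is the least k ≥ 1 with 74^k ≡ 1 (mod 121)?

By Lagrange's theorem, ord_121(74) divides φ(121) = φ(11^2) = 11·(11−1) = 110 = 2 · 5 · 11.
Divisors of 110: 1, 2, 5, 10, 11, 22, 55, 110.
Compute 74^d (mod 121) for the divisors d until we hit 1:
74^1 ≡ 74 (mod 121)
74^2 ≡ 31 (mod 121)
74^5 ≡ 87 (mod 121)
74^10 ≡ 67 (mod 121)
74^11 ≡ 118 (mod 121)
74^22 ≡ 9 (mod 121)
74^55 ≡ 120 (mod 121)
74^110 ≡ 1 (mod 121) ✓
The smallest such exponent is 110, so the order of 74 is 110.

110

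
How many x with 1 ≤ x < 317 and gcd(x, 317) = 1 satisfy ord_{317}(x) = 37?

0

φ(317) = 317 − 1 = 316 = 2^2 · 79.
(Z/317Z)^× is cyclic (|G| = 316); a cyclic group of order m has exactly φ(d) elements of each order d | m, and none otherwise.
37 does not divide 316, so no element of (Z/317Z)^× has order 37.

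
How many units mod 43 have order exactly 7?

6

φ(43) = 43 − 1 = 42 = 2 · 3 · 7.
In a cyclic group of order 42, there are φ(d) elements of order d for each divisor d of 42, and zero for non-divisors.
7 | 42, and φ(7) = 7 − 1 = 6.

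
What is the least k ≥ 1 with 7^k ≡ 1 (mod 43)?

6

ord(7) | φ(43) = 43 − 1 = 42 = 2 · 3 · 7.
Divisors of 42: 1, 2, 3, 6, 7, 14, 21, 42.
Evaluate successive powers at the divisors of 42:
7^1 ≡ 7 (mod 43)
7^2 ≡ 6 (mod 43)
7^3 ≡ 42 (mod 43)
7^6 ≡ 1 (mod 43) ✓
Therefore the multiplicative order of 7 modulo 43 is 6.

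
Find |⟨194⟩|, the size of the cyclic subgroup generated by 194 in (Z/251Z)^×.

125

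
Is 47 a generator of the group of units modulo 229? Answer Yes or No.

φ(229) = 229 − 1 = 228 = 2^2 · 3 · 19.
An element g generates (Z/229Z)^× iff g^(228/q) ≢ 1 (mod 229) for each prime q ∈ {2, 3, 19}.
47^114 ≡ 228 (mod 229)  [q = 2: ≢ 1 ✓]
47^76 ≡ 94 (mod 229)  [q = 3: ≢ 1 ✓]
47^12 ≡ 44 (mod 229)  [q = 19: ≢ 1 ✓]
All checks pass, so 47 has order 228 and is a primitive root modulo 229.

Yes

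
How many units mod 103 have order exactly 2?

1

φ(103) = 103 − 1 = 102 = 2 · 3 · 17.
Since (Z/103Z)^× is cyclic of order 102, the number of elements of order d is φ(d) when d | 102 and 0 otherwise.
2 | 102, and φ(2) = 2 − 1 = 1.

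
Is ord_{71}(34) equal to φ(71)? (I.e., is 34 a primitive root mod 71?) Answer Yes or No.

No

φ(71) = 71 − 1 = 70 = 2 · 5 · 7.
It suffices to check that the order of 34 is not a proper divisor of 70: compute 34^(70/q) for q ∈ {2, 5, 7}.
34^35 ≡ 70 (mod 71)  [q = 2: ≢ 1 ✓]
34^14 ≡ 1 (mod 71)  [q = 5: ≡ 1 ✗]
34^10 ≡ 30 (mod 71)  [q = 7: ≢ 1 ✓]
Since 34^14 ≡ 1, the order of 34 divides 14 < 70, so 34 is not a primitive root.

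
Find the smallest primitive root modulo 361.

2

φ(361) = φ(19^2) = 19·(19−1) = 342 = 2 · 3^2 · 19.
g is a primitive root iff g^(342/q) ≢ 1 (mod 361) for each prime q ∈ {2, 3, 19}.
g = 2: 2^171 ≡ 360; 2^114 ≡ 292; 2^18 ≡ 58 — none is 1, so 2 is a primitive root.
The smallest primitive root modulo 361 is 2.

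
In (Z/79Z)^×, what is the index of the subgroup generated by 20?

2

The order of 20 must divide φ(79) = 79 − 1 = 78 = 2 · 3 · 13.
Divisors of 78: 1, 2, 3, 6, 13, 26, 39, 78.
Compute 20^d (mod 79) for the divisors d until we hit 1:
20^1 ≡ 20 (mod 79)
20^2 ≡ 5 (mod 79)
20^3 ≡ 21 (mod 79)
20^6 ≡ 46 (mod 79)
20^13 ≡ 55 (mod 79)
20^26 ≡ 23 (mod 79)
20^39 ≡ 1 (mod 79) ✓
Thus |⟨20⟩| = ord(20) = 39.
The index is φ(79) / ord(20) = 78 / 39 = 2.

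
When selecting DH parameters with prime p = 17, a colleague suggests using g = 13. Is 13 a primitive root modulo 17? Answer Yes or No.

No

φ(17) = 17 − 1 = 16 = 2^4.
An element g generates (Z/17Z)^× iff g^(16/q) ≢ 1 (mod 17) for each prime q ∈ {2}.
13^8 ≡ 1 (mod 17)  [q = 2: ≡ 1 ✗]
13^8 ≡ 1 shows ord(13) | 8, strictly less than φ(17); not a primitive root.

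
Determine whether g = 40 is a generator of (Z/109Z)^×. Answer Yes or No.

φ(109) = 109 − 1 = 108 = 2^2 · 3^3.
An element g generates (Z/109Z)^× iff g^(108/q) ≢ 1 (mod 109) for each prime q ∈ {2, 3}.
40^54 ≡ 108 (mod 109)  [q = 2: ≢ 1 ✓]
40^36 ≡ 63 (mod 109)  [q = 3: ≢ 1 ✓]
Every test exponent gives a nontrivial residue, hence 40 generates the full group.

Yes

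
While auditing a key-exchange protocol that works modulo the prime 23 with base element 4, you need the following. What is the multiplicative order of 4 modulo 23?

The order of 4 must divide φ(23) = 23 − 1 = 22 = 2 · 11.
Divisors of 22: 1, 2, 11, 22.
Compute 4^d (mod 23) for the divisors d until we hit 1:
4^1 ≡ 4 (mod 23)
4^2 ≡ 16 (mod 23)
4^11 ≡ 1 (mod 23) ✓
The smallest such exponent is 11, so the order of 4 is 11.

11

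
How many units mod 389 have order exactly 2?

φ(389) = 389 − 1 = 388 = 2^2 · 97.
In a cyclic group of order 388, there are φ(d) elements of order d for each divisor d of 388, and zero for non-divisors.
2 | 388, and φ(2) = 2 − 1 = 1.

1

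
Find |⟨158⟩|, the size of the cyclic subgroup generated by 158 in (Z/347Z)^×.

Since 158 ∈ (Z/347Z)^×, its order divides φ(347) = 347 − 1 = 346 = 2 · 173.
Divisors of 346: 1, 2, 173, 346.
Test each divisor d:
158^1 ≡ 158 (mod 347)
158^2 ≡ 327 (mod 347)
158^173 ≡ 1 (mod 347) ✓
Therefore the multiplicative order of 158 modulo 347 is 173.

173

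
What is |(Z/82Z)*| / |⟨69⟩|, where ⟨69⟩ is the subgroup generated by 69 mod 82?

1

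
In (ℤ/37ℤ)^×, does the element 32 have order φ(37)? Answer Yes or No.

Yes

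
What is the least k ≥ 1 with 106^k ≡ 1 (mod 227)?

226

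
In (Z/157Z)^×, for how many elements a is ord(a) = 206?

0

φ(157) = 157 − 1 = 156 = 2^2 · 3 · 13.
Since (Z/157Z)^× is cyclic of order 156, the number of elements of order d is φ(d) when d | 156 and 0 otherwise.
Here 156 is not a multiple of 206, so there are no elements of order 206.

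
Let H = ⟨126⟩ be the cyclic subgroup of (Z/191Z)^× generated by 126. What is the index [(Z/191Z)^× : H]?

Since 126 ∈ (Z/191Z)^×, its order divides φ(191) = 191 − 1 = 190 = 2 · 5 · 19.
Divisors of 190: 1, 2, 5, 10, 19, 38, 95, 190.
Compute 126^d (mod 191) for the divisors d until we hit 1:
126^1 ≡ 126
126^2 ≡ 23
126^5 ≡ 186
126^10 ≡ 25
126^19 ≡ 152
126^38 ≡ 184
126^95 ≡ 190
126^190 ≡ 1
Thus |⟨126⟩| = ord(126) = 190.
Index = |(Z/191Z)^×| / |⟨126⟩| = 190 / 190 = 1.

1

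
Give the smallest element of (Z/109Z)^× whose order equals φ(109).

φ(109) = 109 − 1 = 108 = 2^2 · 3^3.
Test candidates g = 2, 3, … against the prime factors q ∈ {2, 3} of φ(109): g is a generator iff g^(108/q) ≢ 1 for every such q.
g = 2: 2^54 ≡ 108; 2^36 ≡ 1 — hits 1, so not a primitive root.
g = 3: 3^54 ≡ 1 — hits 1, so not a primitive root.
g = 4: 4^54 ≡ 1 — hits 1, so not a primitive root.
g = 5: 5^54 ≡ 1 — hits 1, so not a primitive root.
g = 6: 6^54 ≡ 108; 6^36 ≡ 63 — none is 1, so 6 is a primitive root.
Hence the least primitive root of 109 is 6.

6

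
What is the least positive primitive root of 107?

φ(107) = 107 − 1 = 106 = 2 · 53.
Test candidates g = 2, 3, … against the prime factors q ∈ {2, 53} of φ(107): g is a generator iff g^(106/q) ≢ 1 for every such q.
g = 2: 2^53 ≡ 106; 2^2 ≡ 4 — none is 1, so 2 is a primitive root.
So 2 is the smallest generator of (Z/107Z)^×.

2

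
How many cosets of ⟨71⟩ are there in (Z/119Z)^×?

6

Since 71 ∈ (Z/119Z)^×, its order divides φ(119) = φ(7·17) = (7−1)·(17−1) = 6·16 = 96 = 2^5 · 3.
Divisors of 96: 1, 2, 3, 4, 6, 8, 12, 16, 24, 32, 48, 96.
Check 71^d mod 119 for each divisor in increasing order:
71^1 ≡ 71 (mod 119)
71^2 ≡ 43 (mod 119)
71^3 ≡ 78 (mod 119)
71^4 ≡ 64 (mod 119)
71^6 ≡ 15 (mod 119)
71^8 ≡ 50 (mod 119)
71^12 ≡ 106 (mod 119)
71^16 ≡ 1 (mod 119) ✓
Thus |⟨71⟩| = ord(71) = 16.
Index = |(Z/119Z)^×| / |⟨71⟩| = 96 / 16 = 6.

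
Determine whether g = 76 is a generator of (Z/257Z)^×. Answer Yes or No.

Yes

φ(257) = 257 − 1 = 256 = 2^8.
76 is a primitive root mod 257 iff 76^(φ(257)/q) ≢ 1 for every prime q | φ(257), i.e. q ∈ {2}.
76^128 ≡ 256 (mod 257)  [q = 2: ≢ 1 ✓]
Every test exponent gives a nontrivial residue, hence 76 generates the full group.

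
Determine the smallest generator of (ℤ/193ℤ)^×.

φ(193) = 193 − 1 = 192 = 2^6 · 3.
g is a primitive root iff g^(192/q) ≢ 1 (mod 193) for each prime q ∈ {2, 3}.
g = 2: 2^96 ≡ 1 — hits 1, so not a primitive root.
g = 3: 3^96 ≡ 1 — hits 1, so not a primitive root.
g = 4: 4^96 ≡ 1 — hits 1, so not a primitive root.
g = 5: 5^96 ≡ 192; 5^64 ≡ 84 — none is 1, so 5 is a primitive root.
The smallest primitive root modulo 193 is 5.

5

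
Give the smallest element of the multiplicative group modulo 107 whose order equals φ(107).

2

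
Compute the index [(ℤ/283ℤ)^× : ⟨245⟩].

3

Since 245 ∈ (Z/283Z)^×, its order divides φ(283) = 283 − 1 = 282 = 2 · 3 · 47.
Divisors of 282: 1, 2, 3, 6, 47, 94, 141, 282.
Compute 245^d (mod 283) for the divisors d until we hit 1:
245^1 ≡ 245 (mod 283)
245^2 ≡ 29 (mod 283)
245^3 ≡ 30 (mod 283)
245^6 ≡ 51 (mod 283)
245^47 ≡ 282 (mod 283)
245^94 ≡ 1 (mod 283) ✓
Thus |⟨245⟩| = ord(245) = 94.
The index is φ(283) / ord(245) = 282 / 94 = 3.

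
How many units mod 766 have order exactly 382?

φ(766) = φ(2)·φ(383) = 1·382 = 382 = 2 · 191.
In a cyclic group of order 382, there are φ(d) elements of order d for each divisor d of 382, and zero for non-divisors.
382 = 2 · 191 divides 382, and φ(382) = 190.

190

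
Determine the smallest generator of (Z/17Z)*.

φ(17) = 17 − 1 = 16 = 2^4.
Test candidates g = 2, 3, … against the prime factors q ∈ {2} of φ(17): g is a generator iff g^(16/q) ≢ 1 for every such q.
g = 2: 2^8 ≡ 1 — hits 1, so not a primitive root.
g = 3: 3^8 ≡ 16 — none is 1, so 3 is a primitive root.
So 3 is the smallest generator of (Z/17Z)^×.

3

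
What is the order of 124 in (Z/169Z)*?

156

ord(124) | φ(169) = φ(13^2) = 13·(13−1) = 156 = 2^2 · 3 · 13.
Divisors of 156: 1, 2, 3, 4, 6, 12, 13, 26, 39, 52, 78, 156.
Check 124^d mod 169 for each divisor in increasing order:
124^1 ≡ 124
124^2 ≡ 166
124^3 ≡ 135
124^4 ≡ 9
124^6 ≡ 142
124^12 ≡ 53
124^13 ≡ 150
124^26 ≡ 23
124^39 ≡ 70
124^52 ≡ 22
124^78 ≡ 168
124^156 ≡ 1
Therefore the multiplicative order of 124 modulo 169 is 156.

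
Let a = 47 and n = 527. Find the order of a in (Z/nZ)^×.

20

Since 47 ∈ (Z/527Z)^×, its order divides φ(527) = φ(17·31) = (17−1)·(31−1) = 16·30 = 480 = 2^5 · 3 · 5.
Divisors of 480: 1, 2, 3, 4, 5, 6, 8, 10, 12, 15, 16, 20, 24, 30, 32, 40, 48, 60, 80, 96, 120, 160, 240, 480.
Evaluate successive powers at the divisors of 480:
47^1 ≡ 47 (mod 527)
47^2 ≡ 101 (mod 527)
47^3 ≡ 4 (mod 527)
47^4 ≡ 188 (mod 527)
47^5 ≡ 404 (mod 527)
47^6 ≡ 16 (mod 527)
47^8 ≡ 35 (mod 527)
47^10 ≡ 373 (mod 527)
47^12 ≡ 256 (mod 527)
47^15 ≡ 497 (mod 527)
47^16 ≡ 171 (mod 527)
47^20 ≡ 1 (mod 527) ✓
So ord_527(47) = 20.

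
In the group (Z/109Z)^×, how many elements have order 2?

1

φ(109) = 109 − 1 = 108 = 2^2 · 3^3.
In a cyclic group of order 108, there are φ(d) elements of order d for each divisor d of 108, and zero for non-divisors.
2 | 108, and φ(2) = 2 − 1 = 1.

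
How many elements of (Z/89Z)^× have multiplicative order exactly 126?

0

φ(89) = 89 − 1 = 88 = 2^3 · 11.
(Z/89Z)^× is cyclic (|G| = 88); a cyclic group of order m has exactly φ(d) elements of each order d | m, and none otherwise.
Since 126 ∤ 88, the count is 0.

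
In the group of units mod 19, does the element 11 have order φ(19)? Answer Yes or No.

φ(19) = 19 − 1 = 18 = 2 · 3^2.
11 is a primitive root mod 19 iff 11^(φ(19)/q) ≢ 1 for every prime q | φ(19), i.e. q ∈ {2, 3}.
11^9 ≡ 1 (mod 19)  [q = 2: ≡ 1 ✗]
11^6 ≡ 1 (mod 19)  [q = 3: ≡ 1 ✗]
The check at q = 2 fails, so 11 generates a proper subgroup.

No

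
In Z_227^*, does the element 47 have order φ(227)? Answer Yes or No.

No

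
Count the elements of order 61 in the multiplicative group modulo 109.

0

φ(109) = 109 − 1 = 108 = 2^2 · 3^3.
In a cyclic group of order 108, there are φ(d) elements of order d for each divisor d of 108, and zero for non-divisors.
61 does not divide 108, so no element of (Z/109Z)^× has order 61.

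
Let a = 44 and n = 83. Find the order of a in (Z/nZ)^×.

Since 44 ∈ (Z/83Z)^×, its order divides φ(83) = 83 − 1 = 82 = 2 · 41.
Divisors of 82: 1, 2, 41, 82.
Compute 44^d (mod 83) for the divisors d until we hit 1:
44^1 ≡ 44 (mod 83)
44^2 ≡ 27 (mod 83)
44^41 ≡ 1 (mod 83) ✓
The smallest such exponent is 41, so the order of 44 is 41.

41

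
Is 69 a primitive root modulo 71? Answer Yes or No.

Yes

φ(71) = 71 − 1 = 70 = 2 · 5 · 7.
Test 69^(70/q) mod 71 for each prime factor q of 70:
69^35 ≡ 70 (mod 71)  [q = 2: ≢ 1 ✓]
69^14 ≡ 54 (mod 71)  [q = 5: ≢ 1 ✓]
69^10 ≡ 30 (mod 71)  [q = 7: ≢ 1 ✓]
All checks pass, so 69 has order 70 and is a primitive root modulo 71.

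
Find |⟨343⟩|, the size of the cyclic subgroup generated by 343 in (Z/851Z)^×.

Since 343 ∈ (Z/851Z)^×, its order divides φ(851) = φ(23·37) = (23−1)·(37−1) = 22·36 = 792 = 2^3 · 3^2 · 11.
Divisors of 792: 1, 2, 3, 4, 6, 8, 9, 11, 12, 18, 22, 24, 33, 36, 44, 66, 72, 88, 99, 132, 198, 264, 396, 792.
Check 343^d mod 851 for each divisor in increasing order:
343^1 ≡ 343
343^2 ≡ 211
343^3 ≡ 38
343^4 ≡ 269
343^6 ≡ 593
343^8 ≡ 26
343^9 ≡ 408
343^11 ≡ 137
343^12 ≡ 186
343^18 ≡ 519
343^22 ≡ 47
343^24 ≡ 556
343^33 ≡ 482
343^36 ≡ 445
343^44 ≡ 507
343^66 ≡ 1
So ord_851(343) = 66.

66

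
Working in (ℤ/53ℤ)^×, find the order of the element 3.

The order of 3 must divide φ(53) = 53 − 1 = 52 = 2^2 · 13.
Divisors of 52: 1, 2, 4, 13, 26, 52.
Evaluate successive powers at the divisors of 52:
3^1 ≡ 3 (mod 53)
3^2 ≡ 9 (mod 53)
3^4 ≡ 28 (mod 53)
3^13 ≡ 30 (mod 53)
3^26 ≡ 52 (mod 53)
3^52 ≡ 1 (mod 53) ✓
The smallest such exponent is 52, so the order of 3 is 52.

52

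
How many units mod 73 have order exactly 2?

φ(73) = 73 − 1 = 72 = 2^3 · 3^2.
Since (Z/73Z)^× is cyclic of order 72, the number of elements of order d is φ(d) when d | 72 and 0 otherwise.
2 | 72, and φ(2) = 2 − 1 = 1.

1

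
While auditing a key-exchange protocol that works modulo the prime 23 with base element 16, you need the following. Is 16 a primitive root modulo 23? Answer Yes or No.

No

φ(23) = 23 − 1 = 22 = 2 · 11.
An element g generates (Z/23Z)^× iff g^(22/q) ≢ 1 (mod 23) for each prime q ∈ {2, 11}.
16^11 ≡ 1 (mod 23)  [q = 2: ≡ 1 ✗]
16^2 ≡ 3 (mod 23)  [q = 11: ≢ 1 ✓]
Since 16^11 ≡ 1, the order of 16 divides 11 < 22, so 16 is not a primitive root.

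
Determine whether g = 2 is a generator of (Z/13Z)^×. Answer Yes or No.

Yes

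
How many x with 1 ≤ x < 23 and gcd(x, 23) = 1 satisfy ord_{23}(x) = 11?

10

φ(23) = 23 − 1 = 22 = 2 · 11.
(Z/23Z)^× is cyclic (|G| = 22); a cyclic group of order m has exactly φ(d) elements of each order d | m, and none otherwise.
11 | 22, and φ(11) = 11 − 1 = 10.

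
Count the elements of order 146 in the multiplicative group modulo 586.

φ(586) = φ(2)·φ(293) = 1·292 = 292 = 2^2 · 73.
Since (Z/586Z)^× is cyclic of order 292, the number of elements of order d is φ(d) when d | 292 and 0 otherwise.
146 = 2 · 73 divides 292, and φ(146) = 72.

72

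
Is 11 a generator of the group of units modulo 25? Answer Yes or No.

No

φ(25) = φ(5^2) = 5·(5−1) = 20 = 2^2 · 5.
Test 11^(20/q) mod 25 for each prime factor q of 20:
11^10 ≡ 1 (mod 25)  [q = 2: ≡ 1 ✗]
11^4 ≡ 16 (mod 25)  [q = 5: ≢ 1 ✓]
11^10 ≡ 1 shows ord(11) | 10, strictly less than φ(25); not a primitive root.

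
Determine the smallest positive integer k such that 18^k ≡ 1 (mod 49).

By Lagrange's theorem, ord_49(18) divides φ(49) = φ(7^2) = 7·(7−1) = 42 = 2 · 3 · 7.
Divisors of 42: 1, 2, 3, 6, 7, 14, 21, 42.
Test each divisor d:
18^1 ≡ 18 (mod 49)
18^2 ≡ 30 (mod 49)
18^3 ≡ 1 (mod 49) ✓
The smallest such exponent is 3, so the order of 18 is 3.

3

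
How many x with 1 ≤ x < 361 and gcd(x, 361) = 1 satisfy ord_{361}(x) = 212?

φ(361) = φ(19^2) = 19·(19−1) = 342 = 2 · 3^2 · 19.
In a cyclic group of order 342, there are φ(d) elements of order d for each divisor d of 342, and zero for non-divisors.
212 does not divide 342, so no element of (Z/361Z)^× has order 212.

0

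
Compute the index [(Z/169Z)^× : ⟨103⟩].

The order of 103 must divide φ(169) = φ(13^2) = 13·(13−1) = 156 = 2^2 · 3 · 13.
Divisors of 156: 1, 2, 3, 4, 6, 12, 13, 26, 39, 52, 78, 156.
Compute 103^d (mod 169) for the divisors d until we hit 1:
103^1 ≡ 103
103^2 ≡ 131
103^3 ≡ 142
103^4 ≡ 92
103^6 ≡ 53
103^12 ≡ 105
103^13 ≡ 168
103^26 ≡ 1
So ord_169(103) = 26, hence |⟨103⟩| = 26.
The index is φ(169) / ord(103) = 156 / 26 = 6.

6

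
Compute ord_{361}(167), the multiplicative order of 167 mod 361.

342

Since 167 ∈ (Z/361Z)^×, its order divides φ(361) = φ(19^2) = 19·(19−1) = 342 = 2 · 3^2 · 19.
Divisors of 342: 1, 2, 3, 6, 9, 18, 19, 38, 57, 114, 171, 342.
Compute 167^d (mod 361) for the divisors d until we hit 1:
167^1 ≡ 167 (mod 361)
167^2 ≡ 92 (mod 361)
167^3 ≡ 202 (mod 361)
167^6 ≡ 11 (mod 361)
167^9 ≡ 56 (mod 361)
167^18 ≡ 248 (mod 361)
167^19 ≡ 262 (mod 361)
167^38 ≡ 54 (mod 361)
167^57 ≡ 69 (mod 361)
167^114 ≡ 68 (mod 361)
167^171 ≡ 360 (mod 361)
167^342 ≡ 1 (mod 361) ✓
So ord_361(167) = 342.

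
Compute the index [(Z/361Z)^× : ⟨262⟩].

19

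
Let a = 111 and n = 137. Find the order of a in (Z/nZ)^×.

The order of 111 must divide φ(137) = 137 − 1 = 136 = 2^3 · 17.
Divisors of 136: 1, 2, 4, 8, 17, 34, 68, 136.
Test each divisor d:
111^1 ≡ 111 (mod 137)
111^2 ≡ 128 (mod 137)
111^4 ≡ 81 (mod 137)
111^8 ≡ 122 (mod 137)
111^17 ≡ 41 (mod 137)
111^34 ≡ 37 (mod 137)
111^68 ≡ 136 (mod 137)
111^136 ≡ 1 (mod 137) ✓
The smallest such exponent is 136, so the order of 111 is 136.

136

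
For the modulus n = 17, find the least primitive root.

φ(17) = 17 − 1 = 16 = 2^4.
Test candidates g = 2, 3, … against the prime factors q ∈ {2} of φ(17): g is a generator iff g^(16/q) ≢ 1 for every such q.
g = 2: 2^8 ≡ 1 — hits 1, so not a primitive root.
g = 3: 3^8 ≡ 16 — none is 1, so 3 is a primitive root.
The smallest primitive root modulo 17 is 3.

3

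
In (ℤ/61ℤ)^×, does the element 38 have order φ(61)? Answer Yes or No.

No

φ(61) = 61 − 1 = 60 = 2^2 · 3 · 5.
38 is a primitive root mod 61 iff 38^(φ(61)/q) ≢ 1 for every prime q | φ(61), i.e. q ∈ {2, 3, 5}.
38^30 ≡ 60 (mod 61)  [q = 2: ≢ 1 ✓]
38^20 ≡ 1 (mod 61)  [q = 3: ≡ 1 ✗]
38^12 ≡ 20 (mod 61)  [q = 5: ≢ 1 ✓]
38^20 ≡ 1 shows ord(38) | 20, strictly less than φ(61); not a primitive root.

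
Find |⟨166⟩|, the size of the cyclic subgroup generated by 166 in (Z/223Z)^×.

111

ord(166) | φ(223) = 223 − 1 = 222 = 2 · 3 · 37.
Divisors of 222: 1, 2, 3, 6, 37, 74, 111, 222.
Compute 166^d (mod 223) for the divisors d until we hit 1:
166^1 ≡ 166
166^2 ≡ 127
166^3 ≡ 120
166^6 ≡ 128
166^37 ≡ 183
166^74 ≡ 39
166^111 ≡ 1
Hence ord(166) = 111.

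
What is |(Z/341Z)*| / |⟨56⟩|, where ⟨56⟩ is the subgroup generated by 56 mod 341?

100

The order of 56 must divide φ(341) = φ(11·31) = (11−1)·(31−1) = 10·30 = 300 = 2^2 · 3 · 5^2.
Divisors of 300: 1, 2, 3, 4, 5, 6, 10, 12, 15, 20, 25, 30, 50, 60, 75, 100, 150, 300.
Evaluate successive powers at the divisors of 300:
56^1 ≡ 56 (mod 341)
56^2 ≡ 67 (mod 341)
56^3 ≡ 1 (mod 341) ✓
The order of 56 is 3, so the subgroup it generates has 3 elements.
[(Z/341Z)^× : ⟨56⟩] = 300/3 = 100.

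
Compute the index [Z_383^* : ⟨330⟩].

2

Since 330 ∈ (Z/383Z)^×, its order divides φ(383) = 383 − 1 = 382 = 2 · 191.
Divisors of 382: 1, 2, 191, 382.
Evaluate successive powers at the divisors of 382:
330^1 ≡ 330 (mod 383)
330^2 ≡ 128 (mod 383)
330^191 ≡ 1 (mod 383) ✓
Thus |⟨330⟩| = ord(330) = 191.
[(Z/383Z)^× : ⟨330⟩] = 382/191 = 2.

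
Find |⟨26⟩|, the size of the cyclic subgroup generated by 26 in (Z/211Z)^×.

Since 26 ∈ (Z/211Z)^×, its order divides φ(211) = 211 − 1 = 210 = 2 · 3 · 5 · 7.
Divisors of 210: 1, 2, 3, 5, 6, 7, 10, 14, 15, 21, 30, 35, 42, 70, 105, 210.
Evaluate successive powers at the divisors of 210:
26^1 ≡ 26 (mod 211)
26^2 ≡ 43 (mod 211)
26^3 ≡ 63 (mod 211)
26^5 ≡ 177 (mod 211)
26^6 ≡ 171 (mod 211)
26^7 ≡ 15 (mod 211)
26^10 ≡ 101 (mod 211)
26^14 ≡ 14 (mod 211)
26^15 ≡ 153 (mod 211)
26^21 ≡ 210 (mod 211)
26^30 ≡ 199 (mod 211)
26^35 ≡ 197 (mod 211)
26^42 ≡ 1 (mod 211) ✓
Hence ord(26) = 42.

42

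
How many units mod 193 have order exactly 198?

0

φ(193) = 193 − 1 = 192 = 2^6 · 3.
Since (Z/193Z)^× is cyclic of order 192, the number of elements of order d is φ(d) when d | 192 and 0 otherwise.
Since 198 ∤ 192, the count is 0.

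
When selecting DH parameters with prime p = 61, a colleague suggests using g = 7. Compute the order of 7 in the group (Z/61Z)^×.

60

By Lagrange's theorem, ord_61(7) divides φ(61) = 61 − 1 = 60 = 2^2 · 3 · 5.
Divisors of 60: 1, 2, 3, 4, 5, 6, 10, 12, 15, 20, 30, 60.
Check 7^d mod 61 for each divisor in increasing order:
7^1 ≡ 7 (mod 61)
7^2 ≡ 49 (mod 61)
7^3 ≡ 38 (mod 61)
7^4 ≡ 22 (mod 61)
7^5 ≡ 32 (mod 61)
7^6 ≡ 41 (mod 61)
7^10 ≡ 48 (mod 61)
7^12 ≡ 34 (mod 61)
7^15 ≡ 11 (mod 61)
7^20 ≡ 47 (mod 61)
7^30 ≡ 60 (mod 61)
7^60 ≡ 1 (mod 61) ✓
Hence ord(7) = 60.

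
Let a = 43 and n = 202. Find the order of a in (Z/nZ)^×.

50

Since 43 ∈ (Z/202Z)^×, its order divides φ(202) = φ(2)·φ(101) = 1·100 = 100 = 2^2 · 5^2.
Divisors of 100: 1, 2, 4, 5, 10, 20, 25, 50, 100.
Compute 43^d (mod 202) for the divisors d until we hit 1:
43^1 ≡ 43
43^2 ≡ 31
43^4 ≡ 153
43^5 ≡ 115
43^10 ≡ 95
43^20 ≡ 137
43^25 ≡ 201
43^50 ≡ 1
The smallest such exponent is 50, so the order of 43 is 50.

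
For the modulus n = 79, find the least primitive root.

φ(79) = 79 − 1 = 78 = 2 · 3 · 13.
Test candidates g = 2, 3, … against the prime factors q ∈ {2, 3, 13} of φ(79): g is a generator iff g^(78/q) ≢ 1 for every such q.
g = 2: 2^39 ≡ 1 — hits 1, so not a primitive root.
g = 3: 3^39 ≡ 78; 3^26 ≡ 23; 3^6 ≡ 18 — none is 1, so 3 is a primitive root.
Hence the least primitive root of 79 is 3.

3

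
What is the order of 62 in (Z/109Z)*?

Since 62 ∈ (Z/109Z)^×, its order divides φ(109) = 109 − 1 = 108 = 2^2 · 3^3.
Divisors of 108: 1, 2, 3, 4, 6, 9, 12, 18, 27, 36, 54, 108.
Compute 62^d (mod 109) for the divisors d until we hit 1:
62^1 ≡ 62 (mod 109)
62^2 ≡ 29 (mod 109)
62^3 ≡ 54 (mod 109)
62^4 ≡ 78 (mod 109)
62^6 ≡ 82 (mod 109)
62^9 ≡ 68 (mod 109)
62^12 ≡ 75 (mod 109)
62^18 ≡ 46 (mod 109)
62^27 ≡ 76 (mod 109)
62^36 ≡ 45 (mod 109)
62^54 ≡ 108 (mod 109)
62^108 ≡ 1 (mod 109) ✓
The smallest such exponent is 108, so the order of 62 is 108.

108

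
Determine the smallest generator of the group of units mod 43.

φ(43) = 43 − 1 = 42 = 2 · 3 · 7.
g is a primitive root iff g^(42/q) ≢ 1 (mod 43) for each prime q ∈ {2, 3, 7}.
g = 2: 2^21 ≡ 42; 2^14 ≡ 1 — hits 1, so not a primitive root.
g = 3: 3^21 ≡ 42; 3^14 ≡ 36; 3^6 ≡ 41 — none is 1, so 3 is a primitive root.
The smallest primitive root modulo 43 is 3.

3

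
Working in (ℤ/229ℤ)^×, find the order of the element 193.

57

Since 193 ∈ (Z/229Z)^×, its order divides φ(229) = 229 − 1 = 228 = 2^2 · 3 · 19.
Divisors of 228: 1, 2, 3, 4, 6, 12, 19, 38, 57, 76, 114, 228.
Evaluate successive powers at the divisors of 228:
193^1 ≡ 193
193^2 ≡ 151
193^3 ≡ 60
193^4 ≡ 130
193^6 ≡ 165
193^12 ≡ 203
193^19 ≡ 94
193^38 ≡ 134
193^57 ≡ 1
The smallest such exponent is 57, so the order of 193 is 57.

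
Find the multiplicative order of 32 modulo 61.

ord(32) | φ(61) = 61 − 1 = 60 = 2^2 · 3 · 5.
Divisors of 60: 1, 2, 3, 4, 5, 6, 10, 12, 15, 20, 30, 60.
Evaluate successive powers at the divisors of 60:
32^1 ≡ 32 (mod 61)
32^2 ≡ 48 (mod 61)
32^3 ≡ 11 (mod 61)
32^4 ≡ 47 (mod 61)
32^5 ≡ 40 (mod 61)
32^6 ≡ 60 (mod 61)
32^10 ≡ 14 (mod 61)
32^12 ≡ 1 (mod 61) ✓
So ord_61(32) = 12.

12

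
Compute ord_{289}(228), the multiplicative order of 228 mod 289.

By Lagrange's theorem, ord_289(228) divides φ(289) = φ(17^2) = 17·(17−1) = 272 = 2^4 · 17.
Divisors of 272: 1, 2, 4, 8, 16, 17, 34, 68, 136, 272.
Test each divisor d:
228^1 ≡ 228 (mod 289)
228^2 ≡ 253 (mod 289)
228^4 ≡ 140 (mod 289)
228^8 ≡ 237 (mod 289)
228^16 ≡ 103 (mod 289)
228^17 ≡ 75 (mod 289)
228^34 ≡ 134 (mod 289)
228^68 ≡ 38 (mod 289)
228^136 ≡ 288 (mod 289)
228^272 ≡ 1 (mod 289) ✓
So ord_289(228) = 272.

272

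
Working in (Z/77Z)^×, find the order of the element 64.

5

Since 64 ∈ (Z/77Z)^×, its order divides φ(77) = φ(7·11) = (7−1)·(11−1) = 6·10 = 60 = 2^2 · 3 · 5.
Divisors of 60: 1, 2, 3, 4, 5, 6, 10, 12, 15, 20, 30, 60.
Check 64^d mod 77 for each divisor in increasing order:
64^1 ≡ 64
64^2 ≡ 15
64^3 ≡ 36
64^4 ≡ 71
64^5 ≡ 1
Therefore the multiplicative order of 64 modulo 77 is 5.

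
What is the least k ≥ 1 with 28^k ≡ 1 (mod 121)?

The order of 28 must divide φ(121) = φ(11^2) = 11·(11−1) = 110 = 2 · 5 · 11.
Divisors of 110: 1, 2, 5, 10, 11, 22, 55, 110.
Evaluate successive powers at the divisors of 110:
28^1 ≡ 28 (mod 121)
28^2 ≡ 58 (mod 121)
28^5 ≡ 54 (mod 121)
28^10 ≡ 12 (mod 121)
28^11 ≡ 94 (mod 121)
28^22 ≡ 3 (mod 121)
28^55 ≡ 120 (mod 121)
28^110 ≡ 1 (mod 121) ✓
So ord_121(28) = 110.

110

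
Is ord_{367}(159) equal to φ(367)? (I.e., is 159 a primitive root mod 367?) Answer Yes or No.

Yes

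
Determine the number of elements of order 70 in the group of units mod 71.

φ(71) = 71 − 1 = 70 = 2 · 5 · 7.
(Z/71Z)^× is cyclic (|G| = 70); a cyclic group of order m has exactly φ(d) elements of each order d | m, and none otherwise.
70 = 2 · 5 · 7 divides 70, and φ(70) = 24.

24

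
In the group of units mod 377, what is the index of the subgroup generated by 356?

12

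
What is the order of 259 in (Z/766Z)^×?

Since 259 ∈ (Z/766Z)^×, its order divides φ(766) = φ(2)·φ(383) = 1·382 = 382 = 2 · 191.
Divisors of 382: 1, 2, 191, 382.
Check 259^d mod 766 for each divisor in increasing order:
259^1 ≡ 259
259^2 ≡ 439
259^191 ≡ 765
259^382 ≡ 1
The smallest such exponent is 382, so the order of 259 is 382.

382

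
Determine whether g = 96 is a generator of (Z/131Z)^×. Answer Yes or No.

Yes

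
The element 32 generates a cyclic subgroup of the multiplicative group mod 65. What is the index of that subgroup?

Since 32 ∈ (Z/65Z)^×, its order divides φ(65) = φ(5·13) = (5−1)·(13−1) = 4·12 = 48 = 2^4 · 3.
Divisors of 48: 1, 2, 3, 4, 6, 8, 12, 16, 24, 48.
Check 32^d mod 65 for each divisor in increasing order:
32^1 ≡ 32
32^2 ≡ 49
32^3 ≡ 8
32^4 ≡ 61
32^6 ≡ 64
32^8 ≡ 16
32^12 ≡ 1
The order of 32 is 12, so the subgroup it generates has 12 elements.
[(Z/65Z)^× : ⟨32⟩] = 48/12 = 4.

4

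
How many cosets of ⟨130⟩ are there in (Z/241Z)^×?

15

Since 130 ∈ (Z/241Z)^×, its order divides φ(241) = 241 − 1 = 240 = 2^4 · 3 · 5.
Divisors of 240: 1, 2, 3, 4, 5, 6, 8, 10, 12, 15, 16, 20, 24, 30, 40, 48, 60, 80, 120, 240.
Compute 130^d (mod 241) for the divisors d until we hit 1:
130^1 ≡ 130
130^2 ≡ 30
130^3 ≡ 44
130^4 ≡ 177
130^5 ≡ 115
130^6 ≡ 8
130^8 ≡ 240
130^10 ≡ 211
130^12 ≡ 64
130^15 ≡ 165
130^16 ≡ 1
Thus |⟨130⟩| = ord(130) = 16.
Index = |(Z/241Z)^×| / |⟨130⟩| = 240 / 16 = 15.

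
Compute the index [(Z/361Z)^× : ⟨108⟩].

1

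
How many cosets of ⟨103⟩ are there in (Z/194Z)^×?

8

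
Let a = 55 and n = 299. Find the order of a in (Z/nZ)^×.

33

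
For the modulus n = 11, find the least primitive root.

φ(11) = 11 − 1 = 10 = 2 · 5.
Test candidates g = 2, 3, … against the prime factors q ∈ {2, 5} of φ(11): g is a generator iff g^(10/q) ≢ 1 for every such q.
g = 2: 2^5 ≡ 10; 2^2 ≡ 4 — none is 1, so 2 is a primitive root.
The smallest primitive root modulo 11 is 2.

2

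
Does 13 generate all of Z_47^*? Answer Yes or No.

φ(47) = 47 − 1 = 46 = 2 · 23.
It suffices to check that the order of 13 is not a proper divisor of 46: compute 13^(46/q) for q ∈ {2, 23}.
13^23 ≡ 46 (mod 47)  [q = 2: ≢ 1 ✓]
13^2 ≡ 28 (mod 47)  [q = 23: ≢ 1 ✓]
Every test exponent gives a nontrivial residue, hence 13 generates the full group.

Yes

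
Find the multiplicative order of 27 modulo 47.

23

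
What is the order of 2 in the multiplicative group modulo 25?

Since 2 ∈ (Z/25Z)^×, its order divides φ(25) = φ(5^2) = 5·(5−1) = 20 = 2^2 · 5.
Divisors of 20: 1, 2, 4, 5, 10, 20.
Check 2^d mod 25 for each divisor in increasing order:
2^1 ≡ 2 (mod 25)
2^2 ≡ 4 (mod 25)
2^4 ≡ 16 (mod 25)
2^5 ≡ 7 (mod 25)
2^10 ≡ 24 (mod 25)
2^20 ≡ 1 (mod 25) ✓
Therefore the multiplicative order of 2 modulo 25 is 20.

20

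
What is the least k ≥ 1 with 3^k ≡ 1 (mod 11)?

5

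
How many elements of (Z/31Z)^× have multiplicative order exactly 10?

4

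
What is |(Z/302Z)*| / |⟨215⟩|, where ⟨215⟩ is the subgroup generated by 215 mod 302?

30

By Lagrange's theorem, ord_302(215) divides φ(302) = φ(2)·φ(151) = 1·150 = 150 = 2 · 3 · 5^2.
Divisors of 150: 1, 2, 3, 5, 6, 10, 15, 25, 30, 50, 75, 150.
Evaluate successive powers at the divisors of 150:
215^1 ≡ 215
215^2 ≡ 19
215^3 ≡ 159
215^5 ≡ 1
So ord_302(215) = 5, hence |⟨215⟩| = 5.
[(Z/302Z)^× : ⟨215⟩] = 150/5 = 30.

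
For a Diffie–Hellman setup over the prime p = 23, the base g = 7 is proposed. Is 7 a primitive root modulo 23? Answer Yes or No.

Yes

φ(23) = 23 − 1 = 22 = 2 · 11.
Test 7^(22/q) mod 23 for each prime factor q of 22:
7^11 ≡ 22 (mod 23)  [q = 2: ≢ 1 ✓]
7^2 ≡ 3 (mod 23)  [q = 11: ≢ 1 ✓]
None equal 1, so ord_23(7) = 22: 7 is a primitive root.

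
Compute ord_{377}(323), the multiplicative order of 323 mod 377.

ord(323) | φ(377) = φ(13·29) = (13−1)·(29−1) = 12·28 = 336 = 2^4 · 3 · 7.
Divisors of 336: 1, 2, 3, 4, 6, 7, 8, 12, 14, 16, 21, 24, 28, 42, 48, 56, 84, 112, 168, 336.
Check 323^d mod 377 for each divisor in increasing order:
323^1 ≡ 323 (mod 377)
323^2 ≡ 277 (mod 377)
323^3 ≡ 122 (mod 377)
323^4 ≡ 198 (mod 377)
323^6 ≡ 181 (mod 377)
323^7 ≡ 28 (mod 377)
323^8 ≡ 373 (mod 377)
323^12 ≡ 339 (mod 377)
323^14 ≡ 30 (mod 377)
323^16 ≡ 16 (mod 377)
323^21 ≡ 86 (mod 377)
323^24 ≡ 313 (mod 377)
323^28 ≡ 146 (mod 377)
323^42 ≡ 233 (mod 377)
323^48 ≡ 326 (mod 377)
323^56 ≡ 204 (mod 377)
323^84 ≡ 1 (mod 377) ✓
Therefore the multiplicative order of 323 modulo 377 is 84.

84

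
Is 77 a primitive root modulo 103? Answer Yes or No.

φ(103) = 103 − 1 = 102 = 2 · 3 · 17.
An element g generates (Z/103Z)^× iff g^(102/q) ≢ 1 (mod 103) for each prime q ∈ {2, 3, 17}.
77^51 ≡ 102 (mod 103)  [q = 2: ≢ 1 ✓]
77^34 ≡ 46 (mod 103)  [q = 3: ≢ 1 ✓]
77^6 ≡ 30 (mod 103)  [q = 17: ≢ 1 ✓]
None equal 1, so ord_103(77) = 102: 77 is a primitive root.

Yes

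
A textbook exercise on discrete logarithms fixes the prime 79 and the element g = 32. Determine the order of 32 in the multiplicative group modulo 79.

39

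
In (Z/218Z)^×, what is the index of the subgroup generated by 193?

2

By Lagrange's theorem, ord_218(193) divides φ(218) = φ(2)·φ(109) = 1·108 = 108 = 2^2 · 3^3.
Divisors of 108: 1, 2, 3, 4, 6, 9, 12, 18, 27, 36, 54, 108.
Evaluate successive powers at the divisors of 108:
193^1 ≡ 193 (mod 218)
193^2 ≡ 189 (mod 218)
193^3 ≡ 71 (mod 218)
193^4 ≡ 187 (mod 218)
193^6 ≡ 27 (mod 218)
193^9 ≡ 173 (mod 218)
193^12 ≡ 75 (mod 218)
193^18 ≡ 63 (mod 218)
193^27 ≡ 217 (mod 218)
193^36 ≡ 45 (mod 218)
193^54 ≡ 1 (mod 218) ✓
The order of 193 is 54, so the subgroup it generates has 54 elements.
[(Z/218Z)^× : ⟨193⟩] = 108/54 = 2.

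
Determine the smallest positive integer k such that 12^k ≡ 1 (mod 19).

The order of 12 must divide φ(19) = 19 − 1 = 18 = 2 · 3^2.
Divisors of 18: 1, 2, 3, 6, 9, 18.
Evaluate successive powers at the divisors of 18:
12^1 ≡ 12 (mod 19)
12^2 ≡ 11 (mod 19)
12^3 ≡ 18 (mod 19)
12^6 ≡ 1 (mod 19) ✓
Therefore the multiplicative order of 12 modulo 19 is 6.

6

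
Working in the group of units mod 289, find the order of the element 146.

ord(146) | φ(289) = φ(17^2) = 17·(17−1) = 272 = 2^4 · 17.
Divisors of 272: 1, 2, 4, 8, 16, 17, 34, 68, 136, 272.
Test each divisor d:
146^1 ≡ 146 (mod 289)
146^2 ≡ 219 (mod 289)
146^4 ≡ 276 (mod 289)
146^8 ≡ 169 (mod 289)
146^16 ≡ 239 (mod 289)
146^17 ≡ 214 (mod 289)
146^34 ≡ 134 (mod 289)
146^68 ≡ 38 (mod 289)
146^136 ≡ 288 (mod 289)
146^272 ≡ 1 (mod 289) ✓
Hence ord(146) = 272.

272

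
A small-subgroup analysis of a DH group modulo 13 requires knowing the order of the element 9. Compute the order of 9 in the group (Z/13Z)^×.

3

Since 9 ∈ (Z/13Z)^×, its order divides φ(13) = 13 − 1 = 12 = 2^2 · 3.
Divisors of 12: 1, 2, 3, 4, 6, 12.
Evaluate successive powers at the divisors of 12:
9^1 ≡ 9 (mod 13)
9^2 ≡ 3 (mod 13)
9^3 ≡ 1 (mod 13) ✓
So ord_13(9) = 3.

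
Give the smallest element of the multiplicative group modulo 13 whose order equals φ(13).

2

φ(13) = 13 − 1 = 12 = 2^2 · 3.
Test candidates g = 2, 3, … against the prime factors q ∈ {2, 3} of φ(13): g is a generator iff g^(12/q) ≢ 1 for every such q.
g = 2: 2^6 ≡ 12; 2^4 ≡ 3 — none is 1, so 2 is a primitive root.
Hence the least primitive root of 13 is 2.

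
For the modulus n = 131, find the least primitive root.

2

φ(131) = 131 − 1 = 130 = 2 · 5 · 13.
g is a primitive root iff g^(130/q) ≢ 1 (mod 131) for each prime q ∈ {2, 5, 13}.
g = 2: 2^65 ≡ 130; 2^26 ≡ 53; 2^10 ≡ 107 — none is 1, so 2 is a primitive root.
The smallest primitive root modulo 131 is 2.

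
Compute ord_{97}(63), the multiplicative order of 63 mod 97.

32

ord(63) | φ(97) = 97 − 1 = 96 = 2^5 · 3.
Divisors of 96: 1, 2, 3, 4, 6, 8, 12, 16, 24, 32, 48, 96.
Check 63^d mod 97 for each divisor in increasing order:
63^1 ≡ 63 (mod 97)
63^2 ≡ 89 (mod 97)
63^3 ≡ 78 (mod 97)
63^4 ≡ 64 (mod 97)
63^6 ≡ 70 (mod 97)
63^8 ≡ 22 (mod 97)
63^12 ≡ 50 (mod 97)
63^16 ≡ 96 (mod 97)
63^24 ≡ 75 (mod 97)
63^32 ≡ 1 (mod 97) ✓
So ord_97(63) = 32.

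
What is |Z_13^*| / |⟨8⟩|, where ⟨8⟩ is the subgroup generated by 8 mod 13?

By Lagrange's theorem, ord_13(8) divides φ(13) = 13 − 1 = 12 = 2^2 · 3.
Divisors of 12: 1, 2, 3, 4, 6, 12.
Test each divisor d:
8^1 ≡ 8 (mod 13)
8^2 ≡ 12 (mod 13)
8^3 ≡ 5 (mod 13)
8^4 ≡ 1 (mod 13) ✓
The order of 8 is 4, so the subgroup it generates has 4 elements.
[(Z/13Z)^× : ⟨8⟩] = 12/4 = 3.

3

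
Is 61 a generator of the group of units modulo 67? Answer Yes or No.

φ(67) = 67 − 1 = 66 = 2 · 3 · 11.
An element g generates (Z/67Z)^× iff g^(66/q) ≢ 1 (mod 67) for each prime q ∈ {2, 3, 11}.
61^33 ≡ 66 (mod 67)  [q = 2: ≢ 1 ✓]
61^22 ≡ 37 (mod 67)  [q = 3: ≢ 1 ✓]
61^6 ≡ 24 (mod 67)  [q = 11: ≢ 1 ✓]
None equal 1, so ord_67(61) = 66: 61 is a primitive root.

Yes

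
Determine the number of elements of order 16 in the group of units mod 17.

8

φ(17) = 17 − 1 = 16 = 2^4.
Since (Z/17Z)^× is cyclic of order 16, the number of elements of order d is φ(d) when d | 16 and 0 otherwise.
16 = 2^4 divides 16, and φ(16) = 8.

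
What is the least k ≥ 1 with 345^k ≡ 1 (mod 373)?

186

Since 345 ∈ (Z/373Z)^×, its order divides φ(373) = 373 − 1 = 372 = 2^2 · 3 · 31.
Divisors of 372: 1, 2, 3, 4, 6, 12, 31, 62, 93, 124, 186, 372.
Test each divisor d:
345^1 ≡ 345 (mod 373)
345^2 ≡ 38 (mod 373)
345^3 ≡ 55 (mod 373)
345^4 ≡ 325 (mod 373)
345^6 ≡ 41 (mod 373)
345^12 ≡ 189 (mod 373)
345^31 ≡ 285 (mod 373)
345^62 ≡ 284 (mod 373)
345^93 ≡ 372 (mod 373)
345^124 ≡ 88 (mod 373)
345^186 ≡ 1 (mod 373) ✓
So ord_373(345) = 186.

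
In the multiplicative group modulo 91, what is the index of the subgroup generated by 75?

ord(75) | φ(91) = φ(7·13) = (7−1)·(13−1) = 6·12 = 72 = 2^3 · 3^2.
Divisors of 72: 1, 2, 3, 4, 6, 8, 9, 12, 18, 24, 36, 72.
Evaluate successive powers at the divisors of 72:
75^1 ≡ 75 (mod 91)
75^2 ≡ 74 (mod 91)
75^3 ≡ 90 (mod 91)
75^4 ≡ 16 (mod 91)
75^6 ≡ 1 (mod 91) ✓
So ord_91(75) = 6, hence |⟨75⟩| = 6.
Index = |(Z/91Z)^×| / |⟨75⟩| = 72 / 6 = 12.

12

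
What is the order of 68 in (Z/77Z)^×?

30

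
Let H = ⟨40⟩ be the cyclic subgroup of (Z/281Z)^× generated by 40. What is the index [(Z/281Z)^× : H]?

14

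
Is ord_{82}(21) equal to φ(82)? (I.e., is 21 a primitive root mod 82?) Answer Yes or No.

φ(82) = φ(2)·φ(41) = 1·40 = 40 = 2^3 · 5.
It suffices to check that the order of 21 is not a proper divisor of 40: compute 21^(40/q) for q ∈ {2, 5}.
21^20 ≡ 1 (mod 82)  [q = 2: ≡ 1 ✗]
21^8 ≡ 37 (mod 82)  [q = 5: ≢ 1 ✓]
Since 21^20 ≡ 1, the order of 21 divides 20 < 40, so 21 is not a primitive root.

No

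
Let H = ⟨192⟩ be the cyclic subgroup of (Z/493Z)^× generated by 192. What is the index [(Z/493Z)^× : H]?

4

By Lagrange's theorem, ord_493(192) divides φ(493) = φ(17·29) = (17−1)·(29−1) = 16·28 = 448 = 2^6 · 7.
Divisors of 448: 1, 2, 4, 7, 8, 14, 16, 28, 32, 56, 64, 112, 224, 448.
Check 192^d mod 493 for each divisor in increasing order:
192^1 ≡ 192 (mod 493)
192^2 ≡ 382 (mod 493)
192^4 ≡ 489 (mod 493)
192^7 ≡ 452 (mod 493)
192^8 ≡ 16 (mod 493)
192^14 ≡ 202 (mod 493)
192^16 ≡ 256 (mod 493)
192^28 ≡ 378 (mod 493)
192^32 ≡ 460 (mod 493)
192^56 ≡ 407 (mod 493)
192^64 ≡ 103 (mod 493)
192^112 ≡ 1 (mod 493) ✓
So ord_493(192) = 112, hence |⟨192⟩| = 112.
Index = |(Z/493Z)^×| / |⟨192⟩| = 448 / 112 = 4.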